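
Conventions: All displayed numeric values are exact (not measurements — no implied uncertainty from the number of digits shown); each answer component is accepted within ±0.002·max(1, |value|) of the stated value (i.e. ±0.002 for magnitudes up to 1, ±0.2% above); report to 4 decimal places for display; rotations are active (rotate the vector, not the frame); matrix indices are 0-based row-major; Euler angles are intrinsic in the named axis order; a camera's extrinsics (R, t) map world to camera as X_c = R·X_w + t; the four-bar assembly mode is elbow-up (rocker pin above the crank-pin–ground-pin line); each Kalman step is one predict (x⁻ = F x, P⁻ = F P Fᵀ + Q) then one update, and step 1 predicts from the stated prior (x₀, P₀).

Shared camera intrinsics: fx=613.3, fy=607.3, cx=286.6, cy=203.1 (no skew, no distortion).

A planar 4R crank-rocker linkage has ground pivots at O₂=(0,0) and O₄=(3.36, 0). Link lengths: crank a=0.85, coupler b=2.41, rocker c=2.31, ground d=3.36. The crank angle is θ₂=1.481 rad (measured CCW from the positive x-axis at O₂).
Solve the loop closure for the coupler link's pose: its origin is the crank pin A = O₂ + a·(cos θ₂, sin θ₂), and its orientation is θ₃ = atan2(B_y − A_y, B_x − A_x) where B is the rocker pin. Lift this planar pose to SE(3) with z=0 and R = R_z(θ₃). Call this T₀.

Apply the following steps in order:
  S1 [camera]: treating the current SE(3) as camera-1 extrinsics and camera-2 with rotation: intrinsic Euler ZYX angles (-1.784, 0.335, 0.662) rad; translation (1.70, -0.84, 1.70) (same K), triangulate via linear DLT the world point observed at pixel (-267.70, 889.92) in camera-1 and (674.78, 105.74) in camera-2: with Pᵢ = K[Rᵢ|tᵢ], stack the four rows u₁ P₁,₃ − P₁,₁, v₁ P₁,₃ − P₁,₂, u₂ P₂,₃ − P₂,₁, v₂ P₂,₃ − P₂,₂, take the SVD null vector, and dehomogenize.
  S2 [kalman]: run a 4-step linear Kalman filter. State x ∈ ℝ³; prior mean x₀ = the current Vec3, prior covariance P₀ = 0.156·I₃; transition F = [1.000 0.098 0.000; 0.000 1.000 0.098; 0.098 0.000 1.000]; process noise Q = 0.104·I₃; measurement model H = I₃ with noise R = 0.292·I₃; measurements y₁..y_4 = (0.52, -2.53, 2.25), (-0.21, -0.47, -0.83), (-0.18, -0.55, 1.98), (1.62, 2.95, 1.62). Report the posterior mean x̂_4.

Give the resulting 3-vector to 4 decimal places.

result = (0.6492, 1.0861, 1.4077)

source (fourbar_fk): coupler pose = R=[0.8792 -0.4764 0.0000; 0.4764 0.8792 0.0000; 0.0000 0.0000 1.0000], t=(0.0762, 0.8466, 0.0000)
after S1 (triangulate): (-0.6220, 0.1367, 0.5928)
after S2 (kf_track): (0.6492, 1.0861, 1.4077)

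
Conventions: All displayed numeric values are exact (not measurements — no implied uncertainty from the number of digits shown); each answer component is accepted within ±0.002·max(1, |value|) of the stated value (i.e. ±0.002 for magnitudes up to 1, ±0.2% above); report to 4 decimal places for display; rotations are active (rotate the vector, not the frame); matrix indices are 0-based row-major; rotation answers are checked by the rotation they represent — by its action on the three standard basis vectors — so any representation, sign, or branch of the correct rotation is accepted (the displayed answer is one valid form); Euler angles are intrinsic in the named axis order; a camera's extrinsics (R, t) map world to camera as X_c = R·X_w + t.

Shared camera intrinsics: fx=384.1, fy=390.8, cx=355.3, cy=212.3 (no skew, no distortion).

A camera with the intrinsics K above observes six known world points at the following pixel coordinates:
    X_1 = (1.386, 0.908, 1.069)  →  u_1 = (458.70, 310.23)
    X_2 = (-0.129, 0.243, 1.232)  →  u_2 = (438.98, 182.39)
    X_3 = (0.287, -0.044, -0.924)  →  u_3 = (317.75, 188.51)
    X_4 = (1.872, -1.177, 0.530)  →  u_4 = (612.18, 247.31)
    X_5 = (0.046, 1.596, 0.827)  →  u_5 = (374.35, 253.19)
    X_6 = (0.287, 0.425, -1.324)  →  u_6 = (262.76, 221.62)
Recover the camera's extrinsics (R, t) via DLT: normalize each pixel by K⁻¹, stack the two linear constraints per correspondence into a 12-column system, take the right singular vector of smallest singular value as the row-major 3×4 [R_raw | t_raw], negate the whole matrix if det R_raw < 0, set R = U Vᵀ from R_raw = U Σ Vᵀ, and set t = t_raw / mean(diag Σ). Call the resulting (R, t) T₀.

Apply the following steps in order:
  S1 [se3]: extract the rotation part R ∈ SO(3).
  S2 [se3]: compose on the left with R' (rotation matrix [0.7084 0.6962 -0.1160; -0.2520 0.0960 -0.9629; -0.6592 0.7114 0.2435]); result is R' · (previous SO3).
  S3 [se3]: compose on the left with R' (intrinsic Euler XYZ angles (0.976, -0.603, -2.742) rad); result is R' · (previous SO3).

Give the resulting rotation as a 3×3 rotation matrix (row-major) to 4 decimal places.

rotation (matrix) = ((-0.6039, -0.6961, -0.3882), (-0.2656, -0.2834, 0.9215), (-0.7515, 0.6596, -0.0138))

source (pnp_recover): camera pose = R=[0.3759 -0.4321 0.8198; 0.7723 0.6350 -0.0194; -0.5122 0.6404 0.5723], t=(0.2800, -0.4300, 4.2900)
after S1 (rot_of_se3): [0.3759 -0.4321 0.8198; 0.7723 0.6350 -0.0194; -0.5122 0.6404 0.5723]
after S2 (compose_so3): [0.8633 0.0617 0.5009; 0.4726 -0.4468 -0.7596; 0.1769 0.8925 -0.4149]
after S3 (compose_so3): [-0.6039 -0.6961 -0.3882; -0.2656 -0.2834 0.9215; -0.7515 0.6596 -0.0138]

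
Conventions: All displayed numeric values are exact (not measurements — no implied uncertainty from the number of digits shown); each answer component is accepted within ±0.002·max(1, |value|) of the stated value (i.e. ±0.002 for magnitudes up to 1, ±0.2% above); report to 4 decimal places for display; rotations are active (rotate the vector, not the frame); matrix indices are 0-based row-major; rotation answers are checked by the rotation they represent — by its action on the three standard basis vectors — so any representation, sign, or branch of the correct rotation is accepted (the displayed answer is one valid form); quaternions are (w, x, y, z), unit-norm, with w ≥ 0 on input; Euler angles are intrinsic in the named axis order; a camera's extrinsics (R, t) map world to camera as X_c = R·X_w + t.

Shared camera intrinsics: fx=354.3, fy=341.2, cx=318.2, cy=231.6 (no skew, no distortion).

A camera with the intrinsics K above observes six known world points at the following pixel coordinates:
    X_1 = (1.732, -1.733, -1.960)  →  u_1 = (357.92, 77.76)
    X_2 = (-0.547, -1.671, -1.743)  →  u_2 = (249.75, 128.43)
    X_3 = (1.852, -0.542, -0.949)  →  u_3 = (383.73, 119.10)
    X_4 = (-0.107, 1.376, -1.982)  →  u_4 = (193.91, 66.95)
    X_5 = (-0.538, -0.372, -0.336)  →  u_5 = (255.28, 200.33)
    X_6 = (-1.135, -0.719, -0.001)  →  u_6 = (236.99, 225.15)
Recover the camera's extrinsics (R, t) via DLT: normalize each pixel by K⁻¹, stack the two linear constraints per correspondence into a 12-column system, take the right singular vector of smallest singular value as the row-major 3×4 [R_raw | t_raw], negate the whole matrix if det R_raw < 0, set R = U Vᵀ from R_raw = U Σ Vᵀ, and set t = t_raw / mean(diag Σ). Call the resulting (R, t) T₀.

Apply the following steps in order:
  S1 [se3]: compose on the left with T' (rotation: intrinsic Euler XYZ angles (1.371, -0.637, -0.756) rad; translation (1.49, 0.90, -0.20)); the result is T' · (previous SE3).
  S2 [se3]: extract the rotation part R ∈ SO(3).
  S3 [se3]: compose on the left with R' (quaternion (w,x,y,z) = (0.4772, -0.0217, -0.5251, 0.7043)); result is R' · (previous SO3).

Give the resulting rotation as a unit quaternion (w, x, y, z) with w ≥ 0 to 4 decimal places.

rotation (quat) = (0.8233, -0.0851, -0.1256, 0.5470)

source (pnp_recover): camera pose = R=[0.9423 -0.1173 0.3136; -0.2885 0.1910 0.9382; -0.1699 -0.9746 0.1462], t=(-0.4801, -0.3102, 5.5008)
after S1 (compose_se3): R=[0.4931 0.6164 0.6139; -0.3204 0.7848 -0.5306; -0.8088 0.0650 0.5845], t=(-2.2337, -3.0858, 0.7129)
after S2 (rot_of_se3): [0.4931 0.6164 0.6139; -0.3204 0.7848 -0.5306; -0.8088 0.0650 0.5845]
after S3 (compose_so3): [0.3701 -0.8793 -0.2999; 0.9220 0.3871 0.0028; 0.1137 -0.2776 0.9540]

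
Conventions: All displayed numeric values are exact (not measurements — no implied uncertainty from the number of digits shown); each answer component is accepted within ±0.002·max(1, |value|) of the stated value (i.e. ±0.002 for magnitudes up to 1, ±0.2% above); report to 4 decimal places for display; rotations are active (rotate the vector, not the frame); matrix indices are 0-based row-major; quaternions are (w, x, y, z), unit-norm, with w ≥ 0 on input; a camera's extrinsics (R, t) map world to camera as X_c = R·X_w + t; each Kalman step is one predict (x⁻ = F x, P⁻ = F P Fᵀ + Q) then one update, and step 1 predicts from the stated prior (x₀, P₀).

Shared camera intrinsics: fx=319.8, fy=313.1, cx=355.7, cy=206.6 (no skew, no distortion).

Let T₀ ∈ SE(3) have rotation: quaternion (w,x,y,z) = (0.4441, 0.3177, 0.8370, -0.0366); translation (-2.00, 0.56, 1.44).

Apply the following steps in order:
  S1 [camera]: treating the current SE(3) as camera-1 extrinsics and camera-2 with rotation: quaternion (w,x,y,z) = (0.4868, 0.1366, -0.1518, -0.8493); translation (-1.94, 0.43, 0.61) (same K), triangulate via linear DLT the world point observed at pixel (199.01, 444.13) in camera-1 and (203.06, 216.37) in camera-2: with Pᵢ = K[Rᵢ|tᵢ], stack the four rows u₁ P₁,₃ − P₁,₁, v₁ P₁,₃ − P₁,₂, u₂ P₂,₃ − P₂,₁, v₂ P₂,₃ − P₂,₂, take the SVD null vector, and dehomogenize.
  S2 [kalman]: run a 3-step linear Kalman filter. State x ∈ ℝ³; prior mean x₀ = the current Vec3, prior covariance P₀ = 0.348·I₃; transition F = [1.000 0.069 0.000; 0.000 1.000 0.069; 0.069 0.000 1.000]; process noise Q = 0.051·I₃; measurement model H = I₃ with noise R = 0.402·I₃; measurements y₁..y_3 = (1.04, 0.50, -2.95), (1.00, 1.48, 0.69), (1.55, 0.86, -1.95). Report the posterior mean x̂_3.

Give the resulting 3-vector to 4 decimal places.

result = (0.9938, 1.0168, -1.0220)

after S1 (triangulate): (-0.3743, 1.4929, -0.0030)
after S2 (kf_track): (0.9938, 1.0168, -1.0220)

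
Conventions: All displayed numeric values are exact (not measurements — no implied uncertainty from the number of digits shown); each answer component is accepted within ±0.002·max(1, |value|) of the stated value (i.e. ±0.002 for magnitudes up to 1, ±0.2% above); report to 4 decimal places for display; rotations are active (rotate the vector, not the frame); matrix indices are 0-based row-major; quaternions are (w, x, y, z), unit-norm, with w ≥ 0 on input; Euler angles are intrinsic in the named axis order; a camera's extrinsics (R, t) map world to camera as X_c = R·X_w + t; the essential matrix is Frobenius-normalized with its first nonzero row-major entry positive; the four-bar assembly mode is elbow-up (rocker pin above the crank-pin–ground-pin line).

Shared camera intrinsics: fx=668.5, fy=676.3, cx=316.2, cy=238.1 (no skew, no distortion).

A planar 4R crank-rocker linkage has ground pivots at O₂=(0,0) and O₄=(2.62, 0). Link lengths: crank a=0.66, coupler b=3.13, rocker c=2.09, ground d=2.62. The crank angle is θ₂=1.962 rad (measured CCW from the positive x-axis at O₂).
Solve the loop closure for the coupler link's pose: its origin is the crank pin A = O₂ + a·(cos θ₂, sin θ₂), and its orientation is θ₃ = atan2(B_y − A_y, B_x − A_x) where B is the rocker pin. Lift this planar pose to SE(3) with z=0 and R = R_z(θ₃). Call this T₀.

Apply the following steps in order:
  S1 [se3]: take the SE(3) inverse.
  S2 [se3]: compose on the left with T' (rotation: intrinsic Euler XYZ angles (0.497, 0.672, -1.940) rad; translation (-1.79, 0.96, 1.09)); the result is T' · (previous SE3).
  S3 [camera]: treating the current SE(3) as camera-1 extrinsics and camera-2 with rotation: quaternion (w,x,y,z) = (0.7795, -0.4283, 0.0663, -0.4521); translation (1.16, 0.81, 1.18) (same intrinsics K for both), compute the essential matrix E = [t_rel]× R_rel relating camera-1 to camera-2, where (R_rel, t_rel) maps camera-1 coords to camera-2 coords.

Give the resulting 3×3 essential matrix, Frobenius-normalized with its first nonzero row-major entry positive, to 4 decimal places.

matrix = [0.0327 -0.0219 0.4516; 0.0515 0.1630 -0.5257; 0.3846 0.5702 0.1262]

source (fourbar_fk): coupler pose = R=[0.8817 -0.4718 0.0000; 0.4718 0.8817 0.0000; 0.0000 0.0000 1.0000], t=(-0.2517, 0.6101, 0.0000)
after S1 (invert_se3): R=[0.8817 0.4718 0.0000; -0.4718 0.8817 0.0000; 0.0000 0.0000 1.0000], t=(-0.0660, -0.6567, 0.0000)
after S2 (compose_se3): R=[-0.5934 0.5102 0.6226; -0.7982 -0.4730 -0.3731; 0.1041 -0.7183 0.6879], t=(-2.2506, 1.0477, 1.5545)
after S3 (essential): [0.0327 -0.0219 0.4516; 0.0515 0.1630 -0.5257; 0.3846 0.5702 0.1262]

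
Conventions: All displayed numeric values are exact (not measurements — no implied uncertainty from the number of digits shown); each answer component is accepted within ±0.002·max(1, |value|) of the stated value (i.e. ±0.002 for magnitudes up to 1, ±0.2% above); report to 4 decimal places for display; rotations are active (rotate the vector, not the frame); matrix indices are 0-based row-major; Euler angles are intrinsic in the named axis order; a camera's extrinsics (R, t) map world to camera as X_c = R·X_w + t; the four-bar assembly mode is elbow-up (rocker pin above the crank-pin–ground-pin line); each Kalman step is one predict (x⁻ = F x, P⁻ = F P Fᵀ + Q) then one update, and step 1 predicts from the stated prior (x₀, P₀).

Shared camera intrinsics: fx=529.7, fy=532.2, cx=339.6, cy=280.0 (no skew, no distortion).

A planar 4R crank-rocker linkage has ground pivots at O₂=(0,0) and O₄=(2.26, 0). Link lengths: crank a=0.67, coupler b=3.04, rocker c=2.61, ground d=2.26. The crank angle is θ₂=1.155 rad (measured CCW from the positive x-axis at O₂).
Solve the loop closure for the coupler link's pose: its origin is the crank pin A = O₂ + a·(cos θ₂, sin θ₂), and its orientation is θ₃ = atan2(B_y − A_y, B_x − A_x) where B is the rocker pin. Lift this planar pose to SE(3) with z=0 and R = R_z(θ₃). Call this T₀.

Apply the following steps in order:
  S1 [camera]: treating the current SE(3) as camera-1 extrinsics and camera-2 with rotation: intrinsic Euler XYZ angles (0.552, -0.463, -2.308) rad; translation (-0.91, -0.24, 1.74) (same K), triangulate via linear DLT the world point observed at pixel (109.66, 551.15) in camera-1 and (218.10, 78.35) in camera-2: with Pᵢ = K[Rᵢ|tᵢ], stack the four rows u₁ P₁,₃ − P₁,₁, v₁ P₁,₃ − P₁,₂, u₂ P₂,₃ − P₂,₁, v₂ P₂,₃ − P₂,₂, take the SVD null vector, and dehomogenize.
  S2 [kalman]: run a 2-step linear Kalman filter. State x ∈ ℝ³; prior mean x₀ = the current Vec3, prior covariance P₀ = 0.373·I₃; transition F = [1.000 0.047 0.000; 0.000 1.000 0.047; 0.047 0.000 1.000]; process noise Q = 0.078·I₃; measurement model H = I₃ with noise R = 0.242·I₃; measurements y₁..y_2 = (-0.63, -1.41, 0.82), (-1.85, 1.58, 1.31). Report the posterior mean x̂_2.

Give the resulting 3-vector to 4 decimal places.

result = (-1.2241, 0.4712, 1.1688)

source (fourbar_fk): coupler pose = R=[0.7595 -0.6505 0.0000; 0.6505 0.7595 0.0000; 0.0000 0.0000 1.0000], t=(0.2706, 0.6129, 0.0000)
after S1 (triangulate): (-0.6016, 0.7411, 1.5397)
after S2 (kf_track): (-1.2241, 0.4712, 1.1688)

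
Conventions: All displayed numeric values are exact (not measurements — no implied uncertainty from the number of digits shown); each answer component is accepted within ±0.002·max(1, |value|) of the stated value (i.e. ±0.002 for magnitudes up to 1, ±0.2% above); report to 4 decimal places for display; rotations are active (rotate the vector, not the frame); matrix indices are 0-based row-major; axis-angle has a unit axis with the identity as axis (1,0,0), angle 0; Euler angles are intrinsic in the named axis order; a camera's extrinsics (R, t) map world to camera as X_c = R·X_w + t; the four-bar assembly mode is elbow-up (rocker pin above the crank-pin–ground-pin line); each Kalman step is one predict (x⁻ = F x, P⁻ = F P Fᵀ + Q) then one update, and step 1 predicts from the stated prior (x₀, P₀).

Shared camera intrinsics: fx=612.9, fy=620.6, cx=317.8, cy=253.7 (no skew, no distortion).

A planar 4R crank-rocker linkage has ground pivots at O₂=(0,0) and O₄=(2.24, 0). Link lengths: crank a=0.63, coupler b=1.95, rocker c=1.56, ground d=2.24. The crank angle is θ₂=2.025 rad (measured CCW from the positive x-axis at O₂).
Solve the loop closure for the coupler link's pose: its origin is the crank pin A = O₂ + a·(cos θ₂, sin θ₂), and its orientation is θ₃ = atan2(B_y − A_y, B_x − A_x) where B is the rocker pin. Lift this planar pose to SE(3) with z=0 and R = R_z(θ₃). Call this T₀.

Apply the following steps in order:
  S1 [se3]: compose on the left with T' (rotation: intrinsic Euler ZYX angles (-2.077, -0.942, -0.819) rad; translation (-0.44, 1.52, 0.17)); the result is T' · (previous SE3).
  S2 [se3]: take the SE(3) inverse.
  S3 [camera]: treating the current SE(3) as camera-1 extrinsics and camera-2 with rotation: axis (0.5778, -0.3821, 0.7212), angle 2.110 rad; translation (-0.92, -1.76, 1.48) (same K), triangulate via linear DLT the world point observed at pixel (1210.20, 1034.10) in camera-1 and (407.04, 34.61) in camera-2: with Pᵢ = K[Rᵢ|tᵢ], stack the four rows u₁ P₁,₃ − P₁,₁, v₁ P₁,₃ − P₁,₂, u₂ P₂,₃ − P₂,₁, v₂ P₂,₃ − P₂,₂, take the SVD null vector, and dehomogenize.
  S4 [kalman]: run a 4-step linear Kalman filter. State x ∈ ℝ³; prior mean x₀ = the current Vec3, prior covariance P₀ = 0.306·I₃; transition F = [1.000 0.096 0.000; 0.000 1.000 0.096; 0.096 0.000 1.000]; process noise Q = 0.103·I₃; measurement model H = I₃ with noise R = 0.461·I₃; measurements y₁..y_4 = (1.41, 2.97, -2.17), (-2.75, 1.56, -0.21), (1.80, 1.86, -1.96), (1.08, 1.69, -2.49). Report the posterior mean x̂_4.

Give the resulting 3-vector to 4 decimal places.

result = (0.8485, 1.3259, -1.5342)

source (fourbar_fk): coupler pose = R=[0.9104 -0.4137 0.0000; 0.4137 0.9104 0.0000; 0.0000 0.0000 1.0000], t=(-0.2764, 0.5661, 0.0000)
after S1 (compose_se3): R=[-0.1310 0.4010 0.9067; -0.8190 -0.5591 0.1289; 0.5586 -0.7257 0.4017], t=(-0.1852, 1.1822, -0.2968)
after S2 (invert_se3): R=[-0.1310 -0.8190 0.5586; 0.4010 -0.5591 -0.7257; 0.9067 0.1289 0.4017], t=(1.1098, 0.5199, 0.1347)
after S3 (triangulate): (1.5853, -1.3814, 0.1421)
after S4 (kf_track): (0.8485, 1.3259, -1.5342)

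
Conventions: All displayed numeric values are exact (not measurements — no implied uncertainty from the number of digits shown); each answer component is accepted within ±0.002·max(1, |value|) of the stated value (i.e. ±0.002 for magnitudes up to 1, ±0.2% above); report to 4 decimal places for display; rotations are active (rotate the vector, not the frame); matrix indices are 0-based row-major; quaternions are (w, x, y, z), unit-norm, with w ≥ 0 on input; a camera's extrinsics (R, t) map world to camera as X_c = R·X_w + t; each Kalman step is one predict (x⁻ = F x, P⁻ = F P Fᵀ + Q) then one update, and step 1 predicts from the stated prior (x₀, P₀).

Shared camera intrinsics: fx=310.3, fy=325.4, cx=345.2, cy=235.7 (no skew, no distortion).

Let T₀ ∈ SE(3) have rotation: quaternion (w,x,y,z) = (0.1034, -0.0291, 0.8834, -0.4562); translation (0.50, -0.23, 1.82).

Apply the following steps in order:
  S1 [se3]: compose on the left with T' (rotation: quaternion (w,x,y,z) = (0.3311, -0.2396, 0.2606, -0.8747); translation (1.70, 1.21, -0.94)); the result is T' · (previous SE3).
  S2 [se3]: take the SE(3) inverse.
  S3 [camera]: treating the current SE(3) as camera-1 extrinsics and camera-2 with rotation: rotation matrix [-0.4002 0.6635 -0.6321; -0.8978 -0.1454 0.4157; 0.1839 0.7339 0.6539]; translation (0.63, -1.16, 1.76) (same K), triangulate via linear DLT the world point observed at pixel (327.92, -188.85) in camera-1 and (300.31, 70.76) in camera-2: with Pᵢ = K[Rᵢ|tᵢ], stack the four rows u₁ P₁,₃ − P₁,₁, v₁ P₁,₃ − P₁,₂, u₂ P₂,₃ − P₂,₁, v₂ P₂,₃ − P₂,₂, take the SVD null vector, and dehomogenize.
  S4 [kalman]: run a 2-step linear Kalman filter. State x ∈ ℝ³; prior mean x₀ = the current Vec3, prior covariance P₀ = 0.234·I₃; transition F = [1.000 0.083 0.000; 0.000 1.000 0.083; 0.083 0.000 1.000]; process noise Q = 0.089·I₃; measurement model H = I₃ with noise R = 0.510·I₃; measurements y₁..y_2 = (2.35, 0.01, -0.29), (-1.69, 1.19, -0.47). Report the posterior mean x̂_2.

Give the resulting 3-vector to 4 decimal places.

after S1 (compose_se3): R=[0.4920 -0.2446 -0.8355; 0.8282 -0.1643 0.5358; -0.2683 -0.9556 0.1217], t=(2.3394, 0.4654, 0.6885)
after S2 (invert_se3): R=[0.4920 0.8282 -0.2683; -0.2446 -0.1643 -0.9556; -0.8355 0.5358 0.1217], t=(-1.3516, 1.3066, 1.6216)
after S3 (triangulate): (1.8291, 1.1260, 1.9867)
after S4 (kf_track): (0.7040, 0.8764, 0.6297)

result = (0.7040, 0.8764, 0.6297)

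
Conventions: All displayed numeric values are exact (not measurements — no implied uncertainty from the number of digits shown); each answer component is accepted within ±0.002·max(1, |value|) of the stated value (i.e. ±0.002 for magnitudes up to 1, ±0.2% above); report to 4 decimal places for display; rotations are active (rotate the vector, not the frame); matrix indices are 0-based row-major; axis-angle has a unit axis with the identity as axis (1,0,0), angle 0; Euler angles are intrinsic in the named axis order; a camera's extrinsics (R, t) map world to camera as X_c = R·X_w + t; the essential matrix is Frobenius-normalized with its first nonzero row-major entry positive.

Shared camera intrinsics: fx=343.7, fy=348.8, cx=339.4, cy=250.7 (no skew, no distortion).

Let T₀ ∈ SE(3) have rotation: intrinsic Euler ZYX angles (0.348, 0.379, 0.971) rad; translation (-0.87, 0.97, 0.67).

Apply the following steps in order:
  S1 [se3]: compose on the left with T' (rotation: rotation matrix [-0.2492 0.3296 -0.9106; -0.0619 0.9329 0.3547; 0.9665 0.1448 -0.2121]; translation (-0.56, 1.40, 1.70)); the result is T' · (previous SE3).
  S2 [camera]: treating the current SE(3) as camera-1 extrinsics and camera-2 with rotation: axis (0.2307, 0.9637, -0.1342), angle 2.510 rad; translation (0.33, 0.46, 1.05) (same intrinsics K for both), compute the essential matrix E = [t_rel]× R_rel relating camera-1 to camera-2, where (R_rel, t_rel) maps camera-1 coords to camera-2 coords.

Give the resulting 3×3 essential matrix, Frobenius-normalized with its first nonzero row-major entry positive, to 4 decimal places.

after S1 (compose_se3): R=[0.2237 -0.5126 -0.8289; 0.1103 0.8583 -0.5011; 0.9684 0.0207 0.2485], t=(-0.6335, 2.5965, 0.8575)
after S2 (essential): [0.3029 0.5094 -0.3853; 0.3274 -0.0249 0.1944; 0.4960 -0.0649 0.3233]

matrix = [0.3029 0.5094 -0.3853; 0.3274 -0.0249 0.1944; 0.4960 -0.0649 0.3233]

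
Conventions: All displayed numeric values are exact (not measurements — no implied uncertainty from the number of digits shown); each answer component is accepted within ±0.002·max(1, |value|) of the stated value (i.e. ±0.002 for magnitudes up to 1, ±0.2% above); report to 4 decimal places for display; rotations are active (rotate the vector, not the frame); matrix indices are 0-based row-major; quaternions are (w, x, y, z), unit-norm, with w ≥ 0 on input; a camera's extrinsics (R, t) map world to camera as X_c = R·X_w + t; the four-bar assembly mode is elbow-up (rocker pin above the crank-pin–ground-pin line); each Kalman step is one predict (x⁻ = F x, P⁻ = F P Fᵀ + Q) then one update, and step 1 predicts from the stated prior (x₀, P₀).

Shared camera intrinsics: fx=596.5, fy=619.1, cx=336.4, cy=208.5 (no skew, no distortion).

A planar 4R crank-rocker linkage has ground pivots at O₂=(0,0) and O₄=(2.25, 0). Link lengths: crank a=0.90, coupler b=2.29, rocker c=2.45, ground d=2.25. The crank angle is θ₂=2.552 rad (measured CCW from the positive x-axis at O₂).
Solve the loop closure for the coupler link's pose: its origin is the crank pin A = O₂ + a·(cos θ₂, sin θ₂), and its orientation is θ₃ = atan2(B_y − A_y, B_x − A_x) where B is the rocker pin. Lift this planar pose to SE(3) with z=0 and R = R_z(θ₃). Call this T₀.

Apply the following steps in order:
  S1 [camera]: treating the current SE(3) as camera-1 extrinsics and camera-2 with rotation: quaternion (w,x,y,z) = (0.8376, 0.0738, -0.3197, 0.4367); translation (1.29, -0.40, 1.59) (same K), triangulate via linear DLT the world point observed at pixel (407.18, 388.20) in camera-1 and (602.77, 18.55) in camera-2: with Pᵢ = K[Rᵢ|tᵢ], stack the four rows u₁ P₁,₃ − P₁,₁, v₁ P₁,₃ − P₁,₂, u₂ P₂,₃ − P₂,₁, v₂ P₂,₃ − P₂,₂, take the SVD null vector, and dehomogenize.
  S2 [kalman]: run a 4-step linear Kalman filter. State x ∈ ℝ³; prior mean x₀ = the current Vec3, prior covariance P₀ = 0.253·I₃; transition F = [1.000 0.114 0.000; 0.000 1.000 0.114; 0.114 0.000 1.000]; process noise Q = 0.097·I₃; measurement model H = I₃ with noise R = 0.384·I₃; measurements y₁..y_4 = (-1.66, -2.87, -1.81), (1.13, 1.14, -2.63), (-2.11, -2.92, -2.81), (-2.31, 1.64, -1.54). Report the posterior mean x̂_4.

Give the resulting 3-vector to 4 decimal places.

source (fourbar_fk): coupler pose = R=[0.7314 -0.6819 0.0000; 0.6819 0.7314 0.0000; 0.0000 0.0000 1.0000], t=(-0.7481, 0.5004, 0.0000)
after S1 (triangulate): (0.6075, -0.6908, 1.4105)
after S2 (kf_track): (-1.5227, -0.5079, -1.7771)

result = (-1.5227, -0.5079, -1.7771)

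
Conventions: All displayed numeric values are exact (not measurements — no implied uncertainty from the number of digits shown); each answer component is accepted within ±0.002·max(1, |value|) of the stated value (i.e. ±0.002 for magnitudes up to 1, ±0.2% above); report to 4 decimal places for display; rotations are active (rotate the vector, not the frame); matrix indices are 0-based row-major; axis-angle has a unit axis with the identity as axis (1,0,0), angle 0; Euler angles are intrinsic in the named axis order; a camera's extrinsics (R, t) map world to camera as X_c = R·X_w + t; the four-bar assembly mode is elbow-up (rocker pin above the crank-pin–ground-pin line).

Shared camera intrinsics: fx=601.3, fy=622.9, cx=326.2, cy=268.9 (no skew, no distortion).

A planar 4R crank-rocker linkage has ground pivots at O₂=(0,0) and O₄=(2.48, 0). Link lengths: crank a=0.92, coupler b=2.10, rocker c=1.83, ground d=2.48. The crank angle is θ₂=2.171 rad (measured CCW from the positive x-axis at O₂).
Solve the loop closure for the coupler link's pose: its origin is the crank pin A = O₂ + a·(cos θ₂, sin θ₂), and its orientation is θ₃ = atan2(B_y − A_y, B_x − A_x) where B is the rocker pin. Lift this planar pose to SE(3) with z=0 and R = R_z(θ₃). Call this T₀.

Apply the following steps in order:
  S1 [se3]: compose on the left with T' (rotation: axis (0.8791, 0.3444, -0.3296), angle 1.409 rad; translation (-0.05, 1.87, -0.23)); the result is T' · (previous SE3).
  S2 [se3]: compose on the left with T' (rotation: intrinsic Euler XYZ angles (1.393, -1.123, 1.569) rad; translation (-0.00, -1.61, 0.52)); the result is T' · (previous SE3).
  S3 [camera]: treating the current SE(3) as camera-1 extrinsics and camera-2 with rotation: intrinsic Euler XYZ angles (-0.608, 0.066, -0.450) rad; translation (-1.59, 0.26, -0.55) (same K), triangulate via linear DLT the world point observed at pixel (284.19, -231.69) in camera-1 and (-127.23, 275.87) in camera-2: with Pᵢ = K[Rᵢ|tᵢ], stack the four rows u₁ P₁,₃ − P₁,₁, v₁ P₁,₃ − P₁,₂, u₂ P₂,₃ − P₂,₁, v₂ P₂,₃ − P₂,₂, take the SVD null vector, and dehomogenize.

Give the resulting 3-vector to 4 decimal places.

source (fourbar_fk): coupler pose = R=[0.9344 -0.3563 0.0000; 0.3563 0.9344 0.0000; 0.0000 0.0000 1.0000], t=(-0.5196, 0.7592, 0.0000)
after S1 (compose_se3): R=[0.9626 0.2528 0.0968; 0.0262 0.2689 -0.9628; -0.2695 0.9294 0.2522], t=(-0.0308, 2.1049, 0.6593)
after S2 (compose_se3): R=[0.2323 -0.9540 0.1896; 0.3068 -0.1131 -0.9450; 0.9230 0.2777 0.2664], t=(-1.5057, -0.0283, 0.2083)
after S3 (triangulate): (0.9855, -0.9572, 1.4601)

result = (0.9855, -0.9572, 1.4601)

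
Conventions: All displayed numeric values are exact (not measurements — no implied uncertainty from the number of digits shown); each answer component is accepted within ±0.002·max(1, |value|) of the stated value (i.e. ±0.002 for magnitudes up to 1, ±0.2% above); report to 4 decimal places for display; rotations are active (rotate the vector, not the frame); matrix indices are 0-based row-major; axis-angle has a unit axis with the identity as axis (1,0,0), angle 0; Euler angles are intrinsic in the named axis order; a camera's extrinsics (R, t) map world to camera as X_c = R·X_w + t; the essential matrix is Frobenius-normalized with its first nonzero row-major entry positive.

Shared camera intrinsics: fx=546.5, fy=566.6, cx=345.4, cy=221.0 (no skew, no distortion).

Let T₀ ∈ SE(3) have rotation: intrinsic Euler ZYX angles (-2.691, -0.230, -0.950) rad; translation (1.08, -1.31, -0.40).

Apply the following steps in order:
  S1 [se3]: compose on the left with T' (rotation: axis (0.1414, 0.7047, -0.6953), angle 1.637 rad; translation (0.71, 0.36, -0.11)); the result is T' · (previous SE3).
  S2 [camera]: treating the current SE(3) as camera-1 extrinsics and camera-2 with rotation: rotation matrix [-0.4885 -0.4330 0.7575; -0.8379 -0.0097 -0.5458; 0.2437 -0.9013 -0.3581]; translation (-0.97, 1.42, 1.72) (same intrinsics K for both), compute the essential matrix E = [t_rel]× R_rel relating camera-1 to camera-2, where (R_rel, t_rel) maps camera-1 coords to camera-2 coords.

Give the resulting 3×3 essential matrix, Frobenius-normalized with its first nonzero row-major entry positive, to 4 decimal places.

matrix = [0.0882 -0.1635 0.6005; 0.4803 -0.4433 -0.0481; -0.1737 0.1136 0.3637]

after S1 (compose_se3): R=[-0.1635 -0.9613 -0.2220; 0.1673 0.1947 -0.9665; 0.9723 -0.1951 0.1289], t=(-0.6258, -0.6160, -0.6628)
after S2 (essential): [0.0882 -0.1635 0.6005; 0.4803 -0.4433 -0.0481; -0.1737 0.1136 0.3637]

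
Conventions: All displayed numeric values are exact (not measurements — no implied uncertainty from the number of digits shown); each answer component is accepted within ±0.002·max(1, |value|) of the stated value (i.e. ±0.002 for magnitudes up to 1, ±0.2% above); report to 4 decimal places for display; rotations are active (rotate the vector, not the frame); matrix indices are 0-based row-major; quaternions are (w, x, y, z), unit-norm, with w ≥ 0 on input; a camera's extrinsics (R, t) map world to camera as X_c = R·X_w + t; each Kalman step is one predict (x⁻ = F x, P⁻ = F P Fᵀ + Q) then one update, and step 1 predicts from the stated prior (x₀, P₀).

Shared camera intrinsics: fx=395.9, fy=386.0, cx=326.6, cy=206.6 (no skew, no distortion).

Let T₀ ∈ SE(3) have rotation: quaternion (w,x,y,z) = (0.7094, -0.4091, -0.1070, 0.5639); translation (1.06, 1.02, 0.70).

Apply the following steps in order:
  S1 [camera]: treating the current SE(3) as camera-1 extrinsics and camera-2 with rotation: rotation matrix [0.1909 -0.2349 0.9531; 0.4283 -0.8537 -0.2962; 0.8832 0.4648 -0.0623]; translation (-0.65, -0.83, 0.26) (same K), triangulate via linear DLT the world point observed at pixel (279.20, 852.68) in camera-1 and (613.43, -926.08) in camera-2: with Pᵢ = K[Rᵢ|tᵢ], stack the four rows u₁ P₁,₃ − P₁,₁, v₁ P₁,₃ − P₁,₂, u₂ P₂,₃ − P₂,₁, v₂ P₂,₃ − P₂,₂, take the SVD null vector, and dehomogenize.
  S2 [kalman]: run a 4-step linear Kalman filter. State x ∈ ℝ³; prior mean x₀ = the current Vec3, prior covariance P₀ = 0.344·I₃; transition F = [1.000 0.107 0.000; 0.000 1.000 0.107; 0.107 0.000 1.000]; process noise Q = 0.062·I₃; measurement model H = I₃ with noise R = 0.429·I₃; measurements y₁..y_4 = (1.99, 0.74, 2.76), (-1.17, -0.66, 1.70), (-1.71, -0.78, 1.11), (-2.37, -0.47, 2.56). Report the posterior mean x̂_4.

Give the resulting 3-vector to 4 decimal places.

after S1 (triangulate): (0.1140, 0.6349, 1.2547)
after S2 (kf_track): (-1.1080, -0.0855, 1.7579)

result = (-1.1080, -0.0855, 1.7579)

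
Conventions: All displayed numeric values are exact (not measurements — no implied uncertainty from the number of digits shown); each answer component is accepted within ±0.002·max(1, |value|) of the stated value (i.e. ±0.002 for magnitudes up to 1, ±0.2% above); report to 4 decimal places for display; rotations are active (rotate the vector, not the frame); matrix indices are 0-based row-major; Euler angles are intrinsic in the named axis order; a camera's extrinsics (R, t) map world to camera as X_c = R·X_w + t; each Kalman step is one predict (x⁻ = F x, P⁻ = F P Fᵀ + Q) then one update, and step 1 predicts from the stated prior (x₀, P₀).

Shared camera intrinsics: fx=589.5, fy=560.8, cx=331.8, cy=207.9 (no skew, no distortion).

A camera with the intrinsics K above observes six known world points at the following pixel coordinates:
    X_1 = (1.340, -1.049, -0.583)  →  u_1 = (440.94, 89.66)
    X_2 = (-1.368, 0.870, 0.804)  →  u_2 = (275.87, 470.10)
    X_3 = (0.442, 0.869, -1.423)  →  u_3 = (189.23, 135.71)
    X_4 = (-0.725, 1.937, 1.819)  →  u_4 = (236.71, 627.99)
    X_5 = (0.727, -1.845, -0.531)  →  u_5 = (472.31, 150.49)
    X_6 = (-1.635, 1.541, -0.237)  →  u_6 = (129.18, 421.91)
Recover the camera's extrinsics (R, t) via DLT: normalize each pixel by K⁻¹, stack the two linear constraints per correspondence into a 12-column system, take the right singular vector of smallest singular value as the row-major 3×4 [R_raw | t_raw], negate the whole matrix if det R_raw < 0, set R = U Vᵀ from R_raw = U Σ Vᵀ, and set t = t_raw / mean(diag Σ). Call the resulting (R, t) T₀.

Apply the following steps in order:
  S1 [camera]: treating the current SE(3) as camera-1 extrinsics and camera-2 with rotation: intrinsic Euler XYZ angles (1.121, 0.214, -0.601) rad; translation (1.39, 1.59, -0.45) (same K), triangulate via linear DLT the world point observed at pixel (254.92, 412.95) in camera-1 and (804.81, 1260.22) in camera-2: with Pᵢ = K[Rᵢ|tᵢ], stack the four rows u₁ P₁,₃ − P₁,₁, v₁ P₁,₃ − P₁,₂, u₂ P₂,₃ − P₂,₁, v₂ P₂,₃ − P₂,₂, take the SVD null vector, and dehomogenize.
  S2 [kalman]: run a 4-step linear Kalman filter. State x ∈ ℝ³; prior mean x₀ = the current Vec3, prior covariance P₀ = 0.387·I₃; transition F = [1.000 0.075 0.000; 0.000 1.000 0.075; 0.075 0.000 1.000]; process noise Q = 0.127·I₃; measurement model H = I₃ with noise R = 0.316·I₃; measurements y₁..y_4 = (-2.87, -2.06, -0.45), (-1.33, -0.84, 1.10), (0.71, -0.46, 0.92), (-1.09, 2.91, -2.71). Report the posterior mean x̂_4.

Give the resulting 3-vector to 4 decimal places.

source (pnp_recover): camera pose = R=[0.2823 -0.7575 0.5887; -0.8646 0.0649 0.4982; -0.4156 -0.6496 -0.6366], t=(0.1600, 0.3900, 4.8502)
after S1 (triangulate): (-1.3441, 0.7421, 0.2750)
after S2 (kf_track): (-0.8717, 1.0004, -0.9342)

result = (-0.8717, 1.0004, -0.9342)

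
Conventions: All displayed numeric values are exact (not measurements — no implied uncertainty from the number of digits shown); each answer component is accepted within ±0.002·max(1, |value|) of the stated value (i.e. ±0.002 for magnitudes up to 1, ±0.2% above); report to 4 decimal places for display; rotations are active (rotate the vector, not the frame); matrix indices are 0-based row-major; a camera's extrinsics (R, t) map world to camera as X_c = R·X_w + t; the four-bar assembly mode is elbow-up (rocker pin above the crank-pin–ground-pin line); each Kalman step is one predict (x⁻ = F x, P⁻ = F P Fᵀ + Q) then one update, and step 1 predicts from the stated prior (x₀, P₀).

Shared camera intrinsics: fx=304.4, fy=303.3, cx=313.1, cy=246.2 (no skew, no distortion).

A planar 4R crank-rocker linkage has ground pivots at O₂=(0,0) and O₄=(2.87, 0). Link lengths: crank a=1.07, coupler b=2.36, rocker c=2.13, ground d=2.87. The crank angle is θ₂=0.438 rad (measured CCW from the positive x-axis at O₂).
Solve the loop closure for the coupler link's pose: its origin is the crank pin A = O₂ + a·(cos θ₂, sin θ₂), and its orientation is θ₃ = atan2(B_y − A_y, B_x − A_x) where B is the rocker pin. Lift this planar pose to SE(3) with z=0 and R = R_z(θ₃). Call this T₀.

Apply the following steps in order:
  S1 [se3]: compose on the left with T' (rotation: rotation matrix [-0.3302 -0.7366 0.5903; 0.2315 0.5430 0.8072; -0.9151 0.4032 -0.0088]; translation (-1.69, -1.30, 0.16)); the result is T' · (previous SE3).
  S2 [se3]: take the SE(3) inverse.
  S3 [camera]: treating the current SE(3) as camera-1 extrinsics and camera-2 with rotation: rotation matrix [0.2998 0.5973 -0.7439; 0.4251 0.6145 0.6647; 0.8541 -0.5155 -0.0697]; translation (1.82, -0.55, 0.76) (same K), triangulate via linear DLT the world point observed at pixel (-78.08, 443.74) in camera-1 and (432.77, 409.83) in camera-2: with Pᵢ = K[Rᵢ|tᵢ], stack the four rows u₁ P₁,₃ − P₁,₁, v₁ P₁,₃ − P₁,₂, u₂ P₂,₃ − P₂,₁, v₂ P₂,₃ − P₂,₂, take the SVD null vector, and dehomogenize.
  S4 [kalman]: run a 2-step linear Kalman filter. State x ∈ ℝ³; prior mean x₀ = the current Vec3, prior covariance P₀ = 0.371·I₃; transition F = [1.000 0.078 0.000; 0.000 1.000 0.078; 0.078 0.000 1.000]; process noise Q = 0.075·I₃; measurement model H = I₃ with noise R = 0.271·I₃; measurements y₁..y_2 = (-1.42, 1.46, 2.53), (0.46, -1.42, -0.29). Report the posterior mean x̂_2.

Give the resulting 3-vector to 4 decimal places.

source (fourbar_fk): coupler pose = R=[0.7091 -0.7051 0.0000; 0.7051 0.7091 0.0000; 0.0000 0.0000 1.0000], t=(0.9690, 0.4538, 0.0000)
after S1 (compose_se3): R=[-0.7535 -0.2895 0.5903; 0.5470 0.2218 0.8072; -0.3646 0.9311 -0.0088], t=(-2.3442, -0.8292, -0.5437)
after S2 (invert_se3): R=[-0.7535 0.5470 -0.3646; -0.2895 0.2218 0.9311; 0.5903 0.8072 -0.0088], t=(-1.5111, 0.0116, 2.0483)
after S3 (triangulate): (0.6258, -0.2902, 1.7677)
after S4 (kf_track): (-0.1595, -0.1683, 0.9989)

result = (-0.1595, -0.1683, 0.9989)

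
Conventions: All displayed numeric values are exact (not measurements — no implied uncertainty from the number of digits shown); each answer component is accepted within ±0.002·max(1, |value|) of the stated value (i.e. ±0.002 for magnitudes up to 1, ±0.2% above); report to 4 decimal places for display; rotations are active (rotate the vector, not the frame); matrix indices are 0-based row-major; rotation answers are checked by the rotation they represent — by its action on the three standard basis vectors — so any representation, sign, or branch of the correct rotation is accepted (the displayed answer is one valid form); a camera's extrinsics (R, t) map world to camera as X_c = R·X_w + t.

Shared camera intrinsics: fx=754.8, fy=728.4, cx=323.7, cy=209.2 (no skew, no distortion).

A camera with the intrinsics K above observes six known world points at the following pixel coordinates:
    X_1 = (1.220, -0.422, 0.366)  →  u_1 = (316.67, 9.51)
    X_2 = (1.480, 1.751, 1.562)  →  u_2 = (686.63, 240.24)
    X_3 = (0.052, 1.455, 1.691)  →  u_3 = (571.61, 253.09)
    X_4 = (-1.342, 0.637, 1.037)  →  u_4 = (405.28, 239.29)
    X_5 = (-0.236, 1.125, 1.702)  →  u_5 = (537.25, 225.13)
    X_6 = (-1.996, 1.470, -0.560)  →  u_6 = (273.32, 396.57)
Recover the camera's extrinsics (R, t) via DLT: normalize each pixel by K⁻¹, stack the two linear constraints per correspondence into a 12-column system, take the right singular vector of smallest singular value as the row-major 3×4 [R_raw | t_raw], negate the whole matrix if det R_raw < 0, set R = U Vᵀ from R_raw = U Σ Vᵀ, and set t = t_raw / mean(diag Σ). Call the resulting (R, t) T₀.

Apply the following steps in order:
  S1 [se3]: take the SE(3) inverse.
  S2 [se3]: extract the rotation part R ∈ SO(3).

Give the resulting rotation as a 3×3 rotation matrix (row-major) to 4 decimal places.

source (pnp_recover): camera pose = R=[0.0957 0.3900 0.9158; -0.3244 0.8820 -0.3417; -0.9411 -0.2644 0.2109], t=(-0.3300, -0.3600, 5.5297)
after S1 (invert_se3): R=[0.0957 -0.3244 -0.9411; 0.3900 0.8820 -0.2644; 0.9158 -0.3417 0.2109], t=(5.1187, 1.9081, -0.9873)
after S2 (rot_of_se3): [0.0957 -0.3244 -0.9411; 0.3900 0.8820 -0.2644; 0.9158 -0.3417 0.2109]

rotation (matrix) = ((0.0957, -0.3244, -0.9411), (0.3900, 0.8820, -0.2644), (0.9158, -0.3417, 0.2109))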